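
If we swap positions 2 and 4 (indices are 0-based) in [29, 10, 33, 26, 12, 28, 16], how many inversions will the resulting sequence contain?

9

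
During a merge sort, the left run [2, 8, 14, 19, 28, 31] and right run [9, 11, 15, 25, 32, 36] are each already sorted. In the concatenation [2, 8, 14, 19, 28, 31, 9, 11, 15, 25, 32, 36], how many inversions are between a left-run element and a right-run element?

13 split inversions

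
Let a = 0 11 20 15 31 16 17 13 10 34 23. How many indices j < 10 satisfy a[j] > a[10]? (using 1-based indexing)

0 such elements

The element at index 10 is 34.
Elements before it: 0, 11, 20, 15, 31, 16, 17, 13, 10
None of them are larger than 34.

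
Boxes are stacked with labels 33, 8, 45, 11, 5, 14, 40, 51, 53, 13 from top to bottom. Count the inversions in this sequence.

16 out-of-order pairs

Sweep left to right; for each value list the smaller values that follow it:
33 → 8, 11, 5, 14, 13 → 5
8 → 5 → 1
45 → 11, 5, 14, 40, 13 → 5
11 → 5 → 1
5 → none → 0
14 → 13 → 1
40 → 13 → 1
51 → 13 → 1
53 → 13 → 1
13 → none → 0
Sum: 5 + 1 + 5 + 1 + 0 + 1 + 1 + 1 + 1 + 0 = 16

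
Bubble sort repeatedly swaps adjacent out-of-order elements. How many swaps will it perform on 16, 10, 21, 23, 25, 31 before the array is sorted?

Minimum adjacent swaps = number of inversions (each swap of adjacent out-of-order elements removes one inversion and no swap can remove more).
Count inversions — for each element, later elements that are smaller:
16: 10 → 1
10: none → 0
21: none → 0
23: none → 0
25: none → 0
31: none → 0
Total inversions: 1 + 0 + 0 + 0 + 0 + 0 = 1

1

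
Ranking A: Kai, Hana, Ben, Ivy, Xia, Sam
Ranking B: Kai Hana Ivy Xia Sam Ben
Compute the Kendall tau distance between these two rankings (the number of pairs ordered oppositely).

3

Assign each item its position (1..6) in the first ordering, then rewrite the second ordering as that position sequence:
positions: Kai→1, Hana→2, Ben→3, Ivy→4, Xia→5, Sam→6
second ordering as positions: [1, 2, 4, 5, 6, 3]
Discordant pairs = inversions in this position sequence.
1: 0
2: 0
4: 3 → 1
5: 3 → 1
6: 3 → 1
3: 0
Total: 0 + 0 + 1 + 1 + 1 + 0 = 3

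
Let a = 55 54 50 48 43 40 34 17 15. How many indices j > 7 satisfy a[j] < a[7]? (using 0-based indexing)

1

The element at index 7 is 17.
Elements after it: 15
Those smaller than 17: 15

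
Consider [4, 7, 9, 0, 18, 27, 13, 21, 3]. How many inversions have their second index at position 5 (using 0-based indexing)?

0 such elements

The element at index 5 is 27.
Elements before it: 4, 7, 9, 0, 18
None of them are larger than 27.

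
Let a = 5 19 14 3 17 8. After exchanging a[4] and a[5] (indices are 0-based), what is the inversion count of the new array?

7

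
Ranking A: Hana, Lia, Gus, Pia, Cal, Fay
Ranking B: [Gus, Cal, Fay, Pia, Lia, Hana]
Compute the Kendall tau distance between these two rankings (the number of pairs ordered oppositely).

Assign each item its position (1..6) in the first ordering, then rewrite the second ordering as that position sequence:
positions: Hana→1, Lia→2, Gus→3, Pia→4, Cal→5, Fay→6
second ordering as positions: [3, 5, 6, 4, 2, 1]
Discordant pairs = inversions in this position sequence.
3: 2, 1 → 2
5: 4, 2, 1 → 3
6: 4, 2, 1 → 3
4: 2, 1 → 2
2: 1 → 1
1: 0
Total: 2 + 3 + 3 + 2 + 1 + 0 = 11

11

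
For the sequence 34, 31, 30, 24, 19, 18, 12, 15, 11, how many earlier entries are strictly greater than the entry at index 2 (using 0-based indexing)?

The element at index 2 is 30.
Elements before it: 34, 31
Those larger than 30: 34, 31

2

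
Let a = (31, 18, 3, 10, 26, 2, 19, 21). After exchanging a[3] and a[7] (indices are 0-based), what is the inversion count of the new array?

Positions 3 and 7 hold 10 and 21; after swapping, the array is [31, 18, 3, 21, 26, 2, 19, 10].
Count, for each position, how many later elements it exceeds:
31 → 18, 3, 21, 26, 2, 19, 10 → 7
18 → 3, 2, 10 → 3
3 → 2 → 1
21 → 2, 19, 10 → 3
26 → 2, 19, 10 → 3
2 → none → 0
19 → 10 → 1
10 → none → 0
Sum: 7 + 3 + 1 + 3 + 3 + 0 + 1 + 0 = 18

18 inversions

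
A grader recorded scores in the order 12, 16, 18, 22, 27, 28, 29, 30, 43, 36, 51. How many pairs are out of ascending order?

For each element, count later entries that are smaller:
12 → none → 0
16 → none → 0
18 → none → 0
22 → none → 0
27 → none → 0
28 → none → 0
29 → none → 0
30 → none → 0
43 → 36 → 1
36 → none → 0
51 → none → 0
Sum: 0 + 0 + 0 + 0 + 0 + 0 + 0 + 0 + 1 + 0 + 0 = 1

1 out-of-order pair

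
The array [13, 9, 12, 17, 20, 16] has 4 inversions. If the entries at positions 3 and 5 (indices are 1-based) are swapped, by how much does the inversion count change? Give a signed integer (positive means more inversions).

+3

Positions 3 and 5 hold 12 and 20; after swapping, the array is [13, 9, 20, 17, 12, 16].
Element-by-element contributions:
13 → 9, 12 → 2
9 → none → 0
20 → 17, 12, 16 → 3
17 → 12, 16 → 2
12 → none → 0
16 → none → 0
Sum: 2 + 0 + 3 + 2 + 0 + 0 = 7
Change: 7 − 4 = +3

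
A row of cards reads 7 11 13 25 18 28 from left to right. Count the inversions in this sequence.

Element-by-element contributions:
7: 0
11: 0
13: 0
25: 1
18: 0
28: 0
Sum: 0 + 0 + 0 + 1 + 0 + 0 = 1

Inversions: 1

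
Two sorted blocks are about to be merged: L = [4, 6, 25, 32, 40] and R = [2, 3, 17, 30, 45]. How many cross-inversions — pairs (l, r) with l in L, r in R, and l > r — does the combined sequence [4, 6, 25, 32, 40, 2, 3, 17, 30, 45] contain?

For each element r of the right run, count left-run elements greater than r:
r = 2: 4, 6, 25, 32, 40 → 5
r = 3: 4, 6, 25, 32, 40 → 5
r = 17: 25, 32, 40 → 3
r = 30: 32, 40 → 2
r = 45: none → 0
Cross-inversions: 5 + 5 + 3 + 2 + 0 = 15

15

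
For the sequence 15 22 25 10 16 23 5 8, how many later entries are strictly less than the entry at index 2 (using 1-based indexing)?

4

The element at index 2 is 22.
Elements after it: 25, 10, 16, 23, 5, 8
Those smaller than 22: 10, 16, 5, 8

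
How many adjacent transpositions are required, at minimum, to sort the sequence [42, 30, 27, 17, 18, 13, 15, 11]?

26

Each adjacent swap fixes exactly one inversion, so the minimum swap count equals the number of inversions.
Count inversions — for each element, later elements that are smaller:
42: 30, 27, 17, 18, 13, 15, 11 → 7
30: 27, 17, 18, 13, 15, 11 → 6
27: 17, 18, 13, 15, 11 → 5
17: 13, 15, 11 → 3
18: 13, 15, 11 → 3
13: 11 → 1
15: 11 → 1
11: none → 0
Total inversions: 7 + 6 + 5 + 3 + 3 + 1 + 1 + 0 = 26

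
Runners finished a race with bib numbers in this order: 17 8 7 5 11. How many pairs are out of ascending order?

7 inversions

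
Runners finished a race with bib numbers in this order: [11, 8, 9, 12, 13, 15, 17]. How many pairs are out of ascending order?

2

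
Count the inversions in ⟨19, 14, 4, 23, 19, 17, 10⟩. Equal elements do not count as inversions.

12

Listing every pair i<j with a[i]>a[j] (using 1-based positions):
(1,2): 19 > 14
(1,3): 19 > 4
(1,6): 19 > 17
(1,7): 19 > 10
(2,3): 14 > 4
(2,7): 14 > 10
(4,5): 23 > 19
(4,6): 23 > 17
(4,7): 23 > 10
(5,6): 19 > 17
(5,7): 19 > 10
(6,7): 17 > 10
That's 12 pairs.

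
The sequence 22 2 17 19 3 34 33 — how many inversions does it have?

7 inversions

For each element, count later entries that are smaller:
22 → 2, 17, 19, 3 → 4
2 → none → 0
17 → 3 → 1
19 → 3 → 1
3 → none → 0
34 → 33 → 1
33 → none → 0
Sum: 4 + 0 + 1 + 1 + 0 + 1 + 0 = 7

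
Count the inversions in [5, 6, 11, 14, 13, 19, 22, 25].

Inversions: 1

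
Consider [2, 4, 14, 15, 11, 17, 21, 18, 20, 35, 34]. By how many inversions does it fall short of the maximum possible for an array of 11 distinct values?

50 inversions short

Maximum inversions for 11 distinct elements is C(11, 2) = 11·10/2 = 55.
Current inversions — for each element, count later smaller elements:
2: 0
4: 0
14: 1
15: 1
11: 0
17: 0
21: 2
18: 0
20: 0
35: 1
34: 0
Current total: 0 + 0 + 1 + 1 + 0 + 0 + 2 + 0 + 0 + 1 + 0 = 5
Shortfall: 55 − 5 = 50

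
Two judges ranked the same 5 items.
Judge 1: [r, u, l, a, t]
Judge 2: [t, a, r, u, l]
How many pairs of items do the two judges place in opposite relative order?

7

Assign each item its position (1..5) in the first ordering, then rewrite the second ordering as that position sequence:
positions: r→1, u→2, l→3, a→4, t→5
second ordering as positions: [5, 4, 1, 2, 3]
Discordant pairs = inversions in this position sequence.
5: 4, 1, 2, 3 → 4
4: 1, 2, 3 → 3
1: 0
2: 0
3: 0
Total: 4 + 3 + 0 + 0 + 0 = 7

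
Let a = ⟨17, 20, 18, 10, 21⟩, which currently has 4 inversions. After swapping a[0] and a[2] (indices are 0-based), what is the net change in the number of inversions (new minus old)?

Positions 0 and 2 hold 17 and 18; after swapping, the array is [18, 20, 17, 10, 21].
Count, for each position, how many later elements it exceeds:
18: 2
20: 2
17: 1
10: 0
21: 0
Sum: 2 + 2 + 1 + 0 + 0 = 5
Change: 5 − 4 = +1

+1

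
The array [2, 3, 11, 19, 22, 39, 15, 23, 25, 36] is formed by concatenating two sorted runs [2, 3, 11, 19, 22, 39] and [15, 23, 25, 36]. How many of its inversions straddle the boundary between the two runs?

6

Count, for every r in R, how many entries of L exceed r:
r = 15: 19, 22, 39 → 3
r = 23: 39 → 1
r = 25: 39 → 1
r = 36: 39 → 1
Cross-inversions: 3 + 1 + 1 + 1 = 6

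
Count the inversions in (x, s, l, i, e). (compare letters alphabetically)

10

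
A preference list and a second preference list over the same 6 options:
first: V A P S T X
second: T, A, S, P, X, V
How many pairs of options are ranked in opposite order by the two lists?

There are 9 pairs.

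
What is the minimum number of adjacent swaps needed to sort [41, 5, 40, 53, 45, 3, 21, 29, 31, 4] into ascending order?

Each adjacent swap fixes exactly one inversion, so the minimum swap count equals the number of inversions.
Count inversions — for each element, later elements that are smaller:
41: 5, 40, 3, 21, 29, 31, 4 → 7
5: 3, 4 → 2
40: 3, 21, 29, 31, 4 → 5
53: 45, 3, 21, 29, 31, 4 → 6
45: 3, 21, 29, 31, 4 → 5
3: none → 0
21: 4 → 1
29: 4 → 1
31: 4 → 1
4: none → 0
Total inversions: 7 + 2 + 5 + 6 + 5 + 0 + 1 + 1 + 1 + 0 = 28

28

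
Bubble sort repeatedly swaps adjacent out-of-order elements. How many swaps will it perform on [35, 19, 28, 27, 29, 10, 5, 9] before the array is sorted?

Each adjacent swap fixes exactly one inversion, so the minimum swap count equals the number of inversions.
Count inversions — for each element, later elements that are smaller:
35: 19, 28, 27, 29, 10, 5, 9 → 7
19: 10, 5, 9 → 3
28: 27, 10, 5, 9 → 4
27: 10, 5, 9 → 3
29: 10, 5, 9 → 3
10: 5, 9 → 2
5: none → 0
9: none → 0
Total inversions: 7 + 3 + 4 + 3 + 3 + 2 + 0 + 0 = 22

Swaps: 22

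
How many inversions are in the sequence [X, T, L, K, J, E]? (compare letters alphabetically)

For each element, count later entries that are smaller:
X → T, L, K, J, E → 5
T → L, K, J, E → 4
L → K, J, E → 3
K → J, E → 2
J → E → 1
E → none → 0
Sum: 5 + 4 + 3 + 2 + 1 + 0 = 15

15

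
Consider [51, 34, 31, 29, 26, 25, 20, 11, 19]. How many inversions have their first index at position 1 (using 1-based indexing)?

The element at index 1 is 51.
Elements after it: 34, 31, 29, 26, 25, 20, 11, 19
Those smaller than 51: 34, 31, 29, 26, 25, 20, 11, 19

8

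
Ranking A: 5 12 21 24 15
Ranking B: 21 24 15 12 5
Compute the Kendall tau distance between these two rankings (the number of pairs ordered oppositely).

7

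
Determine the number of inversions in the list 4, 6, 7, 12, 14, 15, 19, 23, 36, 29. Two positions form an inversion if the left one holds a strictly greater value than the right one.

For each element, count later entries that are smaller:
4: 0
6: 0
7: 0
12: 0
14: 0
15: 0
19: 0
23: 0
36: 1
29: 0
Sum: 0 + 0 + 0 + 0 + 0 + 0 + 0 + 0 + 1 + 0 = 1

1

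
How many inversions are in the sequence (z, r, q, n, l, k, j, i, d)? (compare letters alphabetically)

36 out-of-order pairs

For each element, count later entries that are smaller:
z: 8
r: 7
q: 6
n: 5
l: 4
k: 3
j: 2
i: 1
d: 0
Sum: 8 + 7 + 6 + 5 + 4 + 3 + 2 + 1 + 0 = 36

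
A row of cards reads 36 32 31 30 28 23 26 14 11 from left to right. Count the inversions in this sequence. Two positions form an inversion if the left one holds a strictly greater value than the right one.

35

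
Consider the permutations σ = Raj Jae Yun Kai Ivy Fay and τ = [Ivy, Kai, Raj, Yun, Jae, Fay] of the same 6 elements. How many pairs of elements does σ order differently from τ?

8

Assign each item its position (1..6) in the first ordering, then rewrite the second ordering as that position sequence:
positions: Raj→1, Jae→2, Yun→3, Kai→4, Ivy→5, Fay→6
second ordering as positions: [5, 4, 1, 3, 2, 6]
Discordant pairs = inversions in this position sequence.
5: 4, 1, 3, 2 → 4
4: 1, 3, 2 → 3
1: 0
3: 2 → 1
2: 0
6: 0
Total: 4 + 3 + 0 + 1 + 0 + 0 = 8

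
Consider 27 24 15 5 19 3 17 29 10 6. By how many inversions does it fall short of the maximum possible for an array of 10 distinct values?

16

Maximum inversions for 10 distinct elements is C(10, 2) = 10·9/2 = 45.
Current inversions — for each element, count later smaller elements:
27: 8
24: 7
15: 4
5: 1
19: 4
3: 0
17: 2
29: 2
10: 1
6: 0
Current total: 8 + 7 + 4 + 1 + 4 + 0 + 2 + 2 + 1 + 0 = 29
Shortfall: 45 − 29 = 16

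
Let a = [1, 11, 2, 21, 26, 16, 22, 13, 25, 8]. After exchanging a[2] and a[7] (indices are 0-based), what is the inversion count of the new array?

Positions 2 and 7 hold 2 and 13; after swapping, the array is [1, 11, 13, 21, 26, 16, 22, 2, 25, 8].
Element-by-element contributions:
1 → none → 0
11 → 2, 8 → 2
13 → 2, 8 → 2
21 → 16, 2, 8 → 3
26 → 16, 22, 2, 25, 8 → 5
16 → 2, 8 → 2
22 → 2, 8 → 2
2 → none → 0
25 → 8 → 1
8 → none → 0
Sum: 0 + 2 + 2 + 3 + 5 + 2 + 2 + 0 + 1 + 0 = 17

17 inversions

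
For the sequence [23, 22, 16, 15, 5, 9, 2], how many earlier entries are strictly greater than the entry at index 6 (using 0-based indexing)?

6

The element at index 6 is 2.
Elements before it: 23, 22, 16, 15, 5, 9
Those larger than 2: 23, 22, 16, 15, 5, 9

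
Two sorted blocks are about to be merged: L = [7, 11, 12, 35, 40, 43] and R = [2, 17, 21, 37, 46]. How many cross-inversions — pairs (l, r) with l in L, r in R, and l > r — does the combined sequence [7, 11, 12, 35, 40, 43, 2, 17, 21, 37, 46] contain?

For each element r of the right run, count left-run elements greater than r:
r = 2: 7, 11, 12, 35, 40, 43 → 6
r = 17: 35, 40, 43 → 3
r = 21: 35, 40, 43 → 3
r = 37: 40, 43 → 2
r = 46: none → 0
Cross-inversions: 6 + 3 + 3 + 2 + 0 = 14

14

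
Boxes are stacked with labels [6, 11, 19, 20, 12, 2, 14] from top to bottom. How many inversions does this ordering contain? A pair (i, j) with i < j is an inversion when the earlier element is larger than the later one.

9 inversions

Listing every pair i<j with a[i]>a[j] (using 0-based positions):
(0,5): 6 > 2
(1,5): 11 > 2
(2,4): 19 > 12
(2,5): 19 > 2
(2,6): 19 > 14
(3,4): 20 > 12
(3,5): 20 > 2
(3,6): 20 > 14
(4,5): 12 > 2
That's 9 pairs.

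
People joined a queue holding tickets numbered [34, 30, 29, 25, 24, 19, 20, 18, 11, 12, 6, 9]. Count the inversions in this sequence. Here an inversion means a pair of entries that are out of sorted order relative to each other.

There are 63 inversions.

Sweep left to right; for each value list the smaller values that follow it:
34: 11
30: 10
29: 9
25: 8
24: 7
19: 5
20: 5
18: 4
11: 2
12: 2
6: 0
9: 0
Sum: 11 + 10 + 9 + 8 + 7 + 5 + 5 + 4 + 2 + 2 + 0 + 0 = 63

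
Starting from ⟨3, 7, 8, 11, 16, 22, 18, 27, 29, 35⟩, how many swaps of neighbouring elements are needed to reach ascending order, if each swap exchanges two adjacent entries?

1 swap

Each adjacent swap fixes exactly one inversion, so the minimum swap count equals the number of inversions.
Count inversions — for each element, later elements that are smaller:
3: none → 0
7: none → 0
8: none → 0
11: none → 0
16: none → 0
22: 18 → 1
18: none → 0
27: none → 0
29: none → 0
35: none → 0
Total inversions: 0 + 0 + 0 + 0 + 0 + 1 + 0 + 0 + 0 + 0 = 1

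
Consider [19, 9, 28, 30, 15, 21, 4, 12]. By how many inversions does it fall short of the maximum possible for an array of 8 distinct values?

Maximum inversions for 8 distinct elements is C(8, 2) = 8·7/2 = 28.
Current inversions — for each element, count later smaller elements:
19: 4
9: 1
28: 4
30: 4
15: 2
21: 2
4: 0
12: 0
Current total: 4 + 1 + 4 + 4 + 2 + 2 + 0 + 0 = 17
Shortfall: 28 − 17 = 11

11 inversions short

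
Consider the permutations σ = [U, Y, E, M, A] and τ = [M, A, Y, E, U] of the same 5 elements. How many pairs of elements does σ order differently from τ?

Assign each item its position (1..5) in the first ordering, then rewrite the second ordering as that position sequence:
positions: U→1, Y→2, E→3, M→4, A→5
second ordering as positions: [4, 5, 2, 3, 1]
Discordant pairs = inversions in this position sequence.
4: 2, 3, 1 → 3
5: 2, 3, 1 → 3
2: 1 → 1
3: 1 → 1
1: 0
Total: 3 + 3 + 1 + 1 + 0 = 8

8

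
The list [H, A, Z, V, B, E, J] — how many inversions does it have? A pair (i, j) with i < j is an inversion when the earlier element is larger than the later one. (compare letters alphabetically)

Inversion pairs (indices are 0-based):
(0,1): H > A
(0,4): H > B
(0,5): H > E
(2,3): Z > V
(2,4): Z > B
(2,5): Z > E
(2,6): Z > J
(3,4): V > B
(3,5): V > E
(3,6): V > J
That's 10 pairs.

10 inversions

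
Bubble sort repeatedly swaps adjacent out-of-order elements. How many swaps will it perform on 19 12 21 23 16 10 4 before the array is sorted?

Minimum adjacent swaps = number of inversions (each swap of adjacent out-of-order elements removes one inversion and no swap can remove more).
Count inversions — for each element, later elements that are smaller:
19: 12, 16, 10, 4 → 4
12: 10, 4 → 2
21: 16, 10, 4 → 3
23: 16, 10, 4 → 3
16: 10, 4 → 2
10: 4 → 1
4: none → 0
Total inversions: 4 + 2 + 3 + 3 + 2 + 1 + 0 = 15

15 adjacent swaps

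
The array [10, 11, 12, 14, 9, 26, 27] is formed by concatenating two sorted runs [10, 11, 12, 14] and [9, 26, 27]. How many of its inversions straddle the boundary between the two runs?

Count, for every r in R, how many entries of L exceed r:
r = 9: 10, 11, 12, 14 → 4
r = 26: none → 0
r = 27: none → 0
Cross-inversions: 4 + 0 + 0 = 4

4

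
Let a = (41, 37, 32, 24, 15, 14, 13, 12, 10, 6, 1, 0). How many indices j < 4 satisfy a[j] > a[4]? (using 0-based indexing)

The element at index 4 is 15.
Elements before it: 41, 37, 32, 24
Those larger than 15: 41, 37, 32, 24

4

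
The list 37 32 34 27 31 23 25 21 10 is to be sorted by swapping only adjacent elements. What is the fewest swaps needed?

The minimum number of adjacent swaps to sort an array equals its inversion count, since every such swap removes exactly one inversion.
Count inversions — for each element, later elements that are smaller:
37: 32, 34, 27, 31, 23, 25, 21, 10 → 8
32: 27, 31, 23, 25, 21, 10 → 6
34: 27, 31, 23, 25, 21, 10 → 6
27: 23, 25, 21, 10 → 4
31: 23, 25, 21, 10 → 4
23: 21, 10 → 2
25: 21, 10 → 2
21: 10 → 1
10: none → 0
Total inversions: 8 + 6 + 6 + 4 + 4 + 2 + 2 + 1 + 0 = 33

There are 33 swaps.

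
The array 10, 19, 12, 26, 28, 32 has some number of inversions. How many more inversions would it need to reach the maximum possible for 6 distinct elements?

14 inversions short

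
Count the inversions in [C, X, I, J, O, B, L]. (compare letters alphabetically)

There are 10 out-of-order pairs.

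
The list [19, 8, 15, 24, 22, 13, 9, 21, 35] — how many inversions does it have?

14 inversions

Sweep left to right; for each value list the smaller values that follow it:
19: 4
8: 0
15: 2
24: 4
22: 3
13: 1
9: 0
21: 0
35: 0
Sum: 4 + 0 + 2 + 4 + 3 + 1 + 0 + 0 + 0 = 14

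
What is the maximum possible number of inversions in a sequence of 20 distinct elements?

A reversed (strictly descending) arrangement makes every pair an inversion, giving C(20, 2) inversions.
C(20, 2) = 20·19/2 = 190

190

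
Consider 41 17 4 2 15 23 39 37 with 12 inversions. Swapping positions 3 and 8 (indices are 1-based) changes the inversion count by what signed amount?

Positions 3 and 8 hold 4 and 37; after swapping, the array is [41, 17, 37, 2, 15, 23, 39, 4].
Count, for each position, how many later elements it exceeds:
41: 7
17: 3
37: 4
2: 0
15: 1
23: 1
39: 1
4: 0
Sum: 7 + 3 + 4 + 0 + 1 + 1 + 1 + 0 = 17
Change: 17 − 12 = +5

+5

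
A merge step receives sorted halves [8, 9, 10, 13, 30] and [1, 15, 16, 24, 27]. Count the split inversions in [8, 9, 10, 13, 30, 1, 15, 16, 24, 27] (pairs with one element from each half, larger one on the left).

Take each right-half value and tally the left-half values above it:
r = 1: 8, 9, 10, 13, 30 → 5
r = 15: 30 → 1
r = 16: 30 → 1
r = 24: 30 → 1
r = 27: 30 → 1
Cross-inversions: 5 + 1 + 1 + 1 + 1 = 9

There are 9 split inversions.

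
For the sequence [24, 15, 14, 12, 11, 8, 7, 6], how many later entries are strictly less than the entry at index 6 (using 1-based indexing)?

2

The element at index 6 is 8.
Elements after it: 7, 6
Those smaller than 8: 7, 6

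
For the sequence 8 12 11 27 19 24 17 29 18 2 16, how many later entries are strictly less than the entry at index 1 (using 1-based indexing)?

The element at index 1 is 8.
Elements after it: 12, 11, 27, 19, 24, 17, 29, 18, 2, 16
Those smaller than 8: 2

1 such element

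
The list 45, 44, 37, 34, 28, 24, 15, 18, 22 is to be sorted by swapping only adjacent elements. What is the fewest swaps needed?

Each adjacent swap fixes exactly one inversion, so the minimum swap count equals the number of inversions.
Count inversions — for each element, later elements that are smaller:
45: 44, 37, 34, 28, 24, 15, 18, 22 → 8
44: 37, 34, 28, 24, 15, 18, 22 → 7
37: 34, 28, 24, 15, 18, 22 → 6
34: 28, 24, 15, 18, 22 → 5
28: 24, 15, 18, 22 → 4
24: 15, 18, 22 → 3
15: none → 0
18: none → 0
22: none → 0
Total inversions: 8 + 7 + 6 + 5 + 4 + 3 + 0 + 0 + 0 = 33

33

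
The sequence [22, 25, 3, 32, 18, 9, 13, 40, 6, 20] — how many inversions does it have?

24 inversions

Count, for each position, how many later elements it exceeds:
22: 6
25: 6
3: 0
32: 5
18: 3
9: 1
13: 1
40: 2
6: 0
20: 0
Sum: 6 + 6 + 0 + 5 + 3 + 1 + 1 + 2 + 0 + 0 = 24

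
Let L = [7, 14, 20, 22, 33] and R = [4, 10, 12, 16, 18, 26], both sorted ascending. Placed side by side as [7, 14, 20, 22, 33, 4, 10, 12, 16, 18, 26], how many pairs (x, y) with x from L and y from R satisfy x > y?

20 cross-inversions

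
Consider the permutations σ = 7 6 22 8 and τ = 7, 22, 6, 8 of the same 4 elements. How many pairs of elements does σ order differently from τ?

Assign each item its position (1..4) in the first ordering, then rewrite the second ordering as that position sequence:
positions: 7→1, 6→2, 22→3, 8→4
second ordering as positions: [1, 3, 2, 4]
Discordant pairs = inversions in this position sequence.
1: 0
3: 2 → 1
2: 0
4: 0
Total: 0 + 1 + 0 + 0 = 1

1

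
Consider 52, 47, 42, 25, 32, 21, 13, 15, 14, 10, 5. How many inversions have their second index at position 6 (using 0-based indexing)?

6 such elements

The element at index 6 is 13.
Elements before it: 52, 47, 42, 25, 32, 21
Those larger than 13: 52, 47, 42, 25, 32, 21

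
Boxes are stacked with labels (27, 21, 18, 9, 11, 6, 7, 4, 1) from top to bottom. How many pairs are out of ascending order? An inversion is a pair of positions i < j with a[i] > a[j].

Sweep left to right; for each value list the smaller values that follow it:
27 → 21, 18, 9, 11, 6, 7, 4, 1 → 8
21 → 18, 9, 11, 6, 7, 4, 1 → 7
18 → 9, 11, 6, 7, 4, 1 → 6
9 → 6, 7, 4, 1 → 4
11 → 6, 7, 4, 1 → 4
6 → 4, 1 → 2
7 → 4, 1 → 2
4 → 1 → 1
1 → none → 0
Sum: 8 + 7 + 6 + 4 + 4 + 2 + 2 + 1 + 0 = 34

34 inversions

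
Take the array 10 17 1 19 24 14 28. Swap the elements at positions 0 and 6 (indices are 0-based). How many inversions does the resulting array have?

14 inversions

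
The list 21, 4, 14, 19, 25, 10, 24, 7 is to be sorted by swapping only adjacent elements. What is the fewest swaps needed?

Minimum adjacent swaps = number of inversions (each swap of adjacent out-of-order elements removes one inversion and no swap can remove more).
Count inversions — for each element, later elements that are smaller:
21: 4, 14, 19, 10, 7 → 5
4: none → 0
14: 10, 7 → 2
19: 10, 7 → 2
25: 10, 24, 7 → 3
10: 7 → 1
24: 7 → 1
7: none → 0
Total inversions: 5 + 0 + 2 + 2 + 3 + 1 + 1 + 0 = 14

There are 14 adjacent swaps.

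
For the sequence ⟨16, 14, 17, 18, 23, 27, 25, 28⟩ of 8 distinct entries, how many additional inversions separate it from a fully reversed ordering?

26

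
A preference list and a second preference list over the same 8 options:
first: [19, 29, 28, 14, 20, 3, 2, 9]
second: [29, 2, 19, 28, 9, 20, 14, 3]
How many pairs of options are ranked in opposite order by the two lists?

10 pairs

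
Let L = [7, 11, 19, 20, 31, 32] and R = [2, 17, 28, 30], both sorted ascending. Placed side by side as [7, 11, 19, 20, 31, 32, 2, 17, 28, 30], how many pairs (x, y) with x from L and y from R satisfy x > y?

For each element r of the right run, count left-run elements greater than r:
r = 2: 7, 11, 19, 20, 31, 32 → 6
r = 17: 19, 20, 31, 32 → 4
r = 28: 31, 32 → 2
r = 30: 31, 32 → 2
Cross-inversions: 6 + 4 + 2 + 2 = 14

Split inversions: 14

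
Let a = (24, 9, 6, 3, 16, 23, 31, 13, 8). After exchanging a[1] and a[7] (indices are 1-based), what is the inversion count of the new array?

Positions 1 and 7 hold 24 and 31; after swapping, the array is [31, 9, 6, 3, 16, 23, 24, 13, 8].
Sweep left to right; for each value list the smaller values that follow it:
31 → 9, 6, 3, 16, 23, 24, 13, 8 → 8
9 → 6, 3, 8 → 3
6 → 3 → 1
3 → none → 0
16 → 13, 8 → 2
23 → 13, 8 → 2
24 → 13, 8 → 2
13 → 8 → 1
8 → none → 0
Sum: 8 + 3 + 1 + 0 + 2 + 2 + 2 + 1 + 0 = 19

19 inversions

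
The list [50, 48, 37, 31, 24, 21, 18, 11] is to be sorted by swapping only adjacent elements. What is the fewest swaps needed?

Each adjacent swap fixes exactly one inversion, so the minimum swap count equals the number of inversions.
Count inversions — for each element, later elements that are smaller:
50: 48, 37, 31, 24, 21, 18, 11 → 7
48: 37, 31, 24, 21, 18, 11 → 6
37: 31, 24, 21, 18, 11 → 5
31: 24, 21, 18, 11 → 4
24: 21, 18, 11 → 3
21: 18, 11 → 2
18: 11 → 1
11: none → 0
Total inversions: 7 + 6 + 5 + 4 + 3 + 2 + 1 + 0 = 28

28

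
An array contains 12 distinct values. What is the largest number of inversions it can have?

The maximum occurs when the array is in strictly decreasing order: every one of the C(12, 2) pairs is inverted.
C(12, 2) = 12·11/2 = 66

There are 66 inversions.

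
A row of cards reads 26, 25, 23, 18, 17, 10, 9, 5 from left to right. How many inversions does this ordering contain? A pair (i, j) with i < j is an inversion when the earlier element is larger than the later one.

For each element, count later entries that are smaller:
26: 7
25: 6
23: 5
18: 4
17: 3
10: 2
9: 1
5: 0
Sum: 7 + 6 + 5 + 4 + 3 + 2 + 1 + 0 = 28

28 inversions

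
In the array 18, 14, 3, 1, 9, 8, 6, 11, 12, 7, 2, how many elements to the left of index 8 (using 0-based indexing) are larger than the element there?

2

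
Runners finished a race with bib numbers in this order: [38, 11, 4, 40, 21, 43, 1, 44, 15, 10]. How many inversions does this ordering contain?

23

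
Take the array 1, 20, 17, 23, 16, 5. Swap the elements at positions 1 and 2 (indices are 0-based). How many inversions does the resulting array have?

Positions 1 and 2 hold 20 and 17; after swapping, the array is [1, 17, 20, 23, 16, 5].
For each element, count later entries that are smaller:
1 → none → 0
17 → 16, 5 → 2
20 → 16, 5 → 2
23 → 16, 5 → 2
16 → 5 → 1
5 → none → 0
Sum: 0 + 2 + 2 + 2 + 1 + 0 = 7

7 inversions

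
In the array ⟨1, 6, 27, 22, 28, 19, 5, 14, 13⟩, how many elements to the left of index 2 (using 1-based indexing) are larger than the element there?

0

The element at index 2 is 6.
Elements before it: 1
None of them are larger than 6.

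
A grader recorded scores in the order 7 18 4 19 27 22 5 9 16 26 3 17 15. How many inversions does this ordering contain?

39 inversions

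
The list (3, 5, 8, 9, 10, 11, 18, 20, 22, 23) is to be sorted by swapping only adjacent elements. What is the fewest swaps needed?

The minimum number of adjacent swaps to sort an array equals its inversion count, since every such swap removes exactly one inversion.
Count inversions — for each element, later elements that are smaller:
3: none → 0
5: none → 0
8: none → 0
9: none → 0
10: none → 0
11: none → 0
18: none → 0
20: none → 0
22: none → 0
23: none → 0
Total inversions: 0 + 0 + 0 + 0 + 0 + 0 + 0 + 0 + 0 + 0 = 0

0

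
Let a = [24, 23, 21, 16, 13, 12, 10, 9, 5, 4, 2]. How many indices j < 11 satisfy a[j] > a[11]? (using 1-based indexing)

The element at index 11 is 2.
Elements before it: 24, 23, 21, 16, 13, 12, 10, 9, 5, 4
Those larger than 2: 24, 23, 21, 16, 13, 12, 10, 9, 5, 4

10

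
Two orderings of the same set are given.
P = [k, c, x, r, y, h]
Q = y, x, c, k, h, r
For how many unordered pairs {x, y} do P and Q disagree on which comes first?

Assign each item its position (1..6) in the first ordering, then rewrite the second ordering as that position sequence:
positions: k→1, c→2, x→3, r→4, y→5, h→6
second ordering as positions: [5, 3, 2, 1, 6, 4]
Discordant pairs = inversions in this position sequence.
5: 3, 2, 1, 4 → 4
3: 2, 1 → 2
2: 1 → 1
1: 0
6: 4 → 1
4: 0
Total: 4 + 2 + 1 + 0 + 1 + 0 = 8

8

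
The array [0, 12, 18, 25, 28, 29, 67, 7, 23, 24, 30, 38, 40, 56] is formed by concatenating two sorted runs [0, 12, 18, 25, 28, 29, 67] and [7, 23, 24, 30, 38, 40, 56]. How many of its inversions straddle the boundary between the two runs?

Take each right-half value and tally the left-half values above it:
r = 7: 12, 18, 25, 28, 29, 67 → 6
r = 23: 25, 28, 29, 67 → 4
r = 24: 25, 28, 29, 67 → 4
r = 30: 67 → 1
r = 38: 67 → 1
r = 40: 67 → 1
r = 56: 67 → 1
Cross-inversions: 6 + 4 + 4 + 1 + 1 + 1 + 1 = 18

18 split inversions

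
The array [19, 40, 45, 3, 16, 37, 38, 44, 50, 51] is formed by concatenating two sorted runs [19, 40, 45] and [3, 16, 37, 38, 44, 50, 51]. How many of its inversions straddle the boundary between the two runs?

11 cross-inversions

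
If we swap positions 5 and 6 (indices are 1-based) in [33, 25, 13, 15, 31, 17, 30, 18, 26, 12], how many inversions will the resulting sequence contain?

Positions 5 and 6 hold 31 and 17; after swapping, the array is [33, 25, 13, 15, 17, 31, 30, 18, 26, 12].
For each element, count later entries that are smaller:
33 → 25, 13, 15, 17, 31, 30, 18, 26, 12 → 9
25 → 13, 15, 17, 18, 12 → 5
13 → 12 → 1
15 → 12 → 1
17 → 12 → 1
31 → 30, 18, 26, 12 → 4
30 → 18, 26, 12 → 3
18 → 12 → 1
26 → 12 → 1
12 → none → 0
Sum: 9 + 5 + 1 + 1 + 1 + 4 + 3 + 1 + 1 + 0 = 26

26 inversions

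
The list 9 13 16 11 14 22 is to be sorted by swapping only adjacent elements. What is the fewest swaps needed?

3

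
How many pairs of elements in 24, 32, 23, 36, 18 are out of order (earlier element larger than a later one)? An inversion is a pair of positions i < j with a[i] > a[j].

6

Element-by-element contributions:
24: 2
32: 2
23: 1
36: 1
18: 0
Sum: 2 + 2 + 1 + 1 + 0 = 6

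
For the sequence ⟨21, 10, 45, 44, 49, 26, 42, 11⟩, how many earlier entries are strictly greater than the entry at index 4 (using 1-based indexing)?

1

The element at index 4 is 44.
Elements before it: 21, 10, 45
Those larger than 44: 45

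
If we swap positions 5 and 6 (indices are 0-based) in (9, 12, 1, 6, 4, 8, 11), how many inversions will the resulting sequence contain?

Positions 5 and 6 hold 8 and 11; after swapping, the array is [9, 12, 1, 6, 4, 11, 8].
For each element, count later entries that are smaller:
9: 4
12: 5
1: 0
6: 1
4: 0
11: 1
8: 0
Sum: 4 + 5 + 0 + 1 + 0 + 1 + 0 = 11

11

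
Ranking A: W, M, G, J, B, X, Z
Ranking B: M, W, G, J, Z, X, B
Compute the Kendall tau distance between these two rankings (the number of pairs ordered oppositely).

4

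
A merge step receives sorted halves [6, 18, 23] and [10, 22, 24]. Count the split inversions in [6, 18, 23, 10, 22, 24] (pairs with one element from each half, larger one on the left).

3

For each element r of the right run, count left-run elements greater than r:
r = 10: 18, 23 → 2
r = 22: 23 → 1
r = 24: none → 0
Cross-inversions: 2 + 1 + 0 = 3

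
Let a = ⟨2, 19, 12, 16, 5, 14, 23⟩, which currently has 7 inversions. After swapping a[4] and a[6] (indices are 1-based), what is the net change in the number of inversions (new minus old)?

-1

Positions 4 and 6 hold 16 and 14; after swapping, the array is [2, 19, 12, 14, 5, 16, 23].
Sweep left to right; for each value list the smaller values that follow it:
2 → none → 0
19 → 12, 14, 5, 16 → 4
12 → 5 → 1
14 → 5 → 1
5 → none → 0
16 → none → 0
23 → none → 0
Sum: 0 + 4 + 1 + 1 + 0 + 0 + 0 = 6
Change: 6 − 7 = -1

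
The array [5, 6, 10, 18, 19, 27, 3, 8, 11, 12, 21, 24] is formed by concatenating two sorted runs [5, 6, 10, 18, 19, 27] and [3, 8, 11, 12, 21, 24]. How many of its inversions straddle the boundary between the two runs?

18

For each element r of the right run, count left-run elements greater than r:
r = 3: 5, 6, 10, 18, 19, 27 → 6
r = 8: 10, 18, 19, 27 → 4
r = 11: 18, 19, 27 → 3
r = 12: 18, 19, 27 → 3
r = 21: 27 → 1
r = 24: 27 → 1
Cross-inversions: 6 + 4 + 3 + 3 + 1 + 1 = 18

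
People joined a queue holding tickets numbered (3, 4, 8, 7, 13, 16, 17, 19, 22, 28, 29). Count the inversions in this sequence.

For each element, count later entries that are smaller:
3: 0
4: 0
8: 1
7: 0
13: 0
16: 0
17: 0
19: 0
22: 0
28: 0
29: 0
Sum: 0 + 0 + 1 + 0 + 0 + 0 + 0 + 0 + 0 + 0 + 0 = 1

Inversions: 1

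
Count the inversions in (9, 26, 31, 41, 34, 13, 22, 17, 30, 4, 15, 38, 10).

Inversions: 44

Element-by-element contributions:
9 → 4 → 1
26 → 13, 22, 17, 4, 15, 10 → 6
31 → 13, 22, 17, 30, 4, 15, 10 → 7
41 → 34, 13, 22, 17, 30, 4, 15, 38, 10 → 9
34 → 13, 22, 17, 30, 4, 15, 10 → 7
13 → 4, 10 → 2
22 → 17, 4, 15, 10 → 4
17 → 4, 15, 10 → 3
30 → 4, 15, 10 → 3
4 → none → 0
15 → 10 → 1
38 → 10 → 1
10 → none → 0
Sum: 1 + 6 + 7 + 9 + 7 + 2 + 4 + 3 + 3 + 0 + 1 + 1 + 0 = 44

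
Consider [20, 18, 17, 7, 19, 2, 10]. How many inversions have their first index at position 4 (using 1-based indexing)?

1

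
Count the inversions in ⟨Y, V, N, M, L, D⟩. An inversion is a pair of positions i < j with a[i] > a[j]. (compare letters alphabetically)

15 inversions

Sweep left to right; for each value list the smaller values that follow it:
Y → V, N, M, L, D → 5
V → N, M, L, D → 4
N → M, L, D → 3
M → L, D → 2
L → D → 1
D → none → 0
Sum: 5 + 4 + 3 + 2 + 1 + 0 = 15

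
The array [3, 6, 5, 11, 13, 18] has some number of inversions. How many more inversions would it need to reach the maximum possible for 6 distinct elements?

Maximum inversions for 6 distinct elements is C(6, 2) = 6·5/2 = 15.
Current inversions — for each element, count later smaller elements:
3: 0
6: 1
5: 0
11: 0
13: 0
18: 0
Current total: 0 + 1 + 0 + 0 + 0 + 0 = 1
Shortfall: 15 − 1 = 14

14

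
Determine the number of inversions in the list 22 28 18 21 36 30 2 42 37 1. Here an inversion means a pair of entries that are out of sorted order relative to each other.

21 inversions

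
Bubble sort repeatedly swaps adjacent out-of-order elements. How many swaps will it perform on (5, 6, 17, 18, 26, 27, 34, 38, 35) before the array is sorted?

Adjacent swaps: 1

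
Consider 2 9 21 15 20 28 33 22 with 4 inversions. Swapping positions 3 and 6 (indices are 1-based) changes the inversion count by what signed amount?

Positions 3 and 6 hold 21 and 28; after swapping, the array is [2, 9, 28, 15, 20, 21, 33, 22].
Element-by-element contributions:
2: 0
9: 0
28: 4
15: 0
20: 0
21: 0
33: 1
22: 0
Sum: 0 + 0 + 4 + 0 + 0 + 0 + 1 + 0 = 5
Change: 5 − 4 = +1

+1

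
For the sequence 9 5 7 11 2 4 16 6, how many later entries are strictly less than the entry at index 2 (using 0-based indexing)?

3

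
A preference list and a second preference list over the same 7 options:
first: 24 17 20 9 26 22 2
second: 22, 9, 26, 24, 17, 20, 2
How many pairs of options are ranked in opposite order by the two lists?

11

Assign each item its position (1..7) in the first ordering, then rewrite the second ordering as that position sequence:
positions: 24→1, 17→2, 20→3, 9→4, 26→5, 22→6, 2→7
second ordering as positions: [6, 4, 5, 1, 2, 3, 7]
Discordant pairs = inversions in this position sequence.
6: 4, 5, 1, 2, 3 → 5
4: 1, 2, 3 → 3
5: 1, 2, 3 → 3
1: 0
2: 0
3: 0
7: 0
Total: 5 + 3 + 3 + 0 + 0 + 0 + 0 = 11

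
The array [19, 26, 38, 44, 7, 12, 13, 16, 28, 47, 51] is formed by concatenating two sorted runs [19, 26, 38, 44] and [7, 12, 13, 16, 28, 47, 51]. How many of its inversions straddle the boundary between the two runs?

Take each right-half value and tally the left-half values above it:
r = 7: 19, 26, 38, 44 → 4
r = 12: 19, 26, 38, 44 → 4
r = 13: 19, 26, 38, 44 → 4
r = 16: 19, 26, 38, 44 → 4
r = 28: 38, 44 → 2
r = 47: none → 0
r = 51: none → 0
Cross-inversions: 4 + 4 + 4 + 4 + 2 + 0 + 0 = 18

18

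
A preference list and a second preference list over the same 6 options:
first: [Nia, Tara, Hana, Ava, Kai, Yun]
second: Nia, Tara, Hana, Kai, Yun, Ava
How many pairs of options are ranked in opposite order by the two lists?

Assign each item its position (1..6) in the first ordering, then rewrite the second ordering as that position sequence:
positions: Nia→1, Tara→2, Hana→3, Ava→4, Kai→5, Yun→6
second ordering as positions: [1, 2, 3, 5, 6, 4]
Discordant pairs = inversions in this position sequence.
1: 0
2: 0
3: 0
5: 4 → 1
6: 4 → 1
4: 0
Total: 0 + 0 + 0 + 1 + 1 + 0 = 2

Pairs: 2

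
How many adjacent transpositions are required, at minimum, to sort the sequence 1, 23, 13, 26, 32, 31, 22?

The minimum number of adjacent swaps to sort an array equals its inversion count, since every such swap removes exactly one inversion.
Count inversions — for each element, later elements that are smaller:
1: none → 0
23: 13, 22 → 2
13: none → 0
26: 22 → 1
32: 31, 22 → 2
31: 22 → 1
22: none → 0
Total inversions: 0 + 2 + 0 + 1 + 2 + 1 + 0 = 6

6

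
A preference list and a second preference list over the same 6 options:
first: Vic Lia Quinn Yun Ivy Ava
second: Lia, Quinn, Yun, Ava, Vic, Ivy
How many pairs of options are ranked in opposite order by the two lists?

Assign each item its position (1..6) in the first ordering, then rewrite the second ordering as that position sequence:
positions: Vic→1, Lia→2, Quinn→3, Yun→4, Ivy→5, Ava→6
second ordering as positions: [2, 3, 4, 6, 1, 5]
Discordant pairs = inversions in this position sequence.
2: 1 → 1
3: 1 → 1
4: 1 → 1
6: 1, 5 → 2
1: 0
5: 0
Total: 1 + 1 + 1 + 2 + 0 + 0 = 5

Pairs: 5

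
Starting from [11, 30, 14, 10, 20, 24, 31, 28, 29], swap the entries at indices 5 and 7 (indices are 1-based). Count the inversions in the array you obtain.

Inversions: 13

Positions 5 and 7 hold 20 and 31; after swapping, the array is [11, 30, 14, 10, 31, 24, 20, 28, 29].
Element-by-element contributions:
11 → 10 → 1
30 → 14, 10, 24, 20, 28, 29 → 6
14 → 10 → 1
10 → none → 0
31 → 24, 20, 28, 29 → 4
24 → 20 → 1
20 → none → 0
28 → none → 0
29 → none → 0
Sum: 1 + 6 + 1 + 0 + 4 + 1 + 0 + 0 + 0 = 13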